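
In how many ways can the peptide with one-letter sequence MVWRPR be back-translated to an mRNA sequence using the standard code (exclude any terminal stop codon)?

Met: 1 codon.
Val: 4 codons.
Trp: 1 codon.
Arg: 6 codons.
Pro: 4 codons.
Arg: 6 codons.
1 × 4 × 1 × 6 × 4 × 6 = 576.

576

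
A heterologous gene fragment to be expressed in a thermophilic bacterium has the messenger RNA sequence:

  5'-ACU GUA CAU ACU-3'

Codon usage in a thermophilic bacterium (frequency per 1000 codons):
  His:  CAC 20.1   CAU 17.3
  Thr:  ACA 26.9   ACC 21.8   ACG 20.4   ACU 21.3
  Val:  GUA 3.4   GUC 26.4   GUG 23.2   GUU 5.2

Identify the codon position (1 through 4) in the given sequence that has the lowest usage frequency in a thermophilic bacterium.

2

Codon 1 ACU (Thr): 21.3 per 1000.
Codon 2 GUA (Val): 3.4 per 1000.
Codon 3 CAU (His): 17.3 per 1000.
Codon 4 ACU (Thr): 21.3 per 1000.
Lowest frequency is 3.4 at codon 2.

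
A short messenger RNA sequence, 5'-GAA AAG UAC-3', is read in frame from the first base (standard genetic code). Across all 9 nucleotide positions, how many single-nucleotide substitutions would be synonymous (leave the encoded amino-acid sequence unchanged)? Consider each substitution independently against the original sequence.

Codon 1 (GAA, Glu): 1 synonymous substitution.
Codon 2 (AAG, Lys): 1 synonymous substitution.
Codon 3 (UAC, Tyr): 1 synonymous substitution.
Total: 1 + 1 + 1 = 3.

3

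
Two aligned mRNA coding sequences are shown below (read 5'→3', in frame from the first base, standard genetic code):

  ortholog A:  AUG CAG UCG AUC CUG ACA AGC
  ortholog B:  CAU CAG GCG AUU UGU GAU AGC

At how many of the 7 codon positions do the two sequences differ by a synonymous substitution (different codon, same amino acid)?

1

Codon 1: AUG Met / CAU His — nonsynonymous.
Codon 2: CAG Gln / CAG Gln — identical.
Codon 3: UCG Ser / GCG Ala — nonsynonymous.
Codon 4: AUC Ile / AUU Ile — synonymous.
Codon 5: CUG Leu / UGU Cys — nonsynonymous.
Codon 6: ACA Thr / GAU Asp — nonsynonymous.
Codon 7: AGC Ser / AGC Ser — identical.
Synonymous differences: 1.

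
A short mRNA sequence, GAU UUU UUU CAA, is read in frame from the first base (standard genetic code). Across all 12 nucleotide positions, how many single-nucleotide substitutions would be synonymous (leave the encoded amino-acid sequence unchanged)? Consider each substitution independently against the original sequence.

Codon 1 (GAU, Asp): 1 synonymous substitution.
Codon 2 (UUU, Phe): 1 synonymous substitution.
Codon 3 (UUU, Phe): 1 synonymous substitution.
Codon 4 (CAA, Gln): 1 synonymous substitution.
Total: 1 + 1 + 1 + 1 = 4.

4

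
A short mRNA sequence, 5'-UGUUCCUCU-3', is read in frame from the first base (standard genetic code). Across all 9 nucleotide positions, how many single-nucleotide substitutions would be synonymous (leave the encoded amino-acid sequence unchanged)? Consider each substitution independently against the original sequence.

Codon 1 (UGU, Cys): 1 synonymous substitution.
Codon 2 (UCC, Ser): 3 synonymous substitutions.
Codon 3 (UCU, Ser): 3 synonymous substitutions.
Total: 1 + 3 + 3 = 7.

7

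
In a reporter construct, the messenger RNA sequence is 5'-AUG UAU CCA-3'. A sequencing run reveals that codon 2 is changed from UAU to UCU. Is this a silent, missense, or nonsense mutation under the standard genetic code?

Position 5 falls in codon 2: UAU → Tyr.
After the substitution the codon is UCU → Ser.
Tyr ≠ Ser, so this is a missense mutation.

missense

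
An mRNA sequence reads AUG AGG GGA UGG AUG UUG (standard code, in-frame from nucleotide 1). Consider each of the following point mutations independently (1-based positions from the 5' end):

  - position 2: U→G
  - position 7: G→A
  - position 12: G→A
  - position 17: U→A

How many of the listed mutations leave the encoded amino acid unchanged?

Codon 1: AUG (Met) → AGG (Arg) — missense.
Codon 3: GGA (Gly) → AGA (Arg) — missense.
Codon 4: UGG (Trp) → UGA (Stop) — nonsense.
Codon 6: UUG (Leu) → UAG (Stop) — nonsense.
Synonymous: 0 of 4.

0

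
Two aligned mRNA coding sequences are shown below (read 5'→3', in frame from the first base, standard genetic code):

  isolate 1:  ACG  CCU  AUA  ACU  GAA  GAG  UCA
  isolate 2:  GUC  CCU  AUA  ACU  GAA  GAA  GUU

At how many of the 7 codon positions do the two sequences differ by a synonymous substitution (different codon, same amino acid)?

Codon 1: ACG Thr / GUC Val — nonsynonymous.
Codon 2: CCU Pro / CCU Pro — identical.
Codon 3: AUA Ile / AUA Ile — identical.
Codon 4: ACU Thr / ACU Thr — identical.
Codon 5: GAA Glu / GAA Glu — identical.
Codon 6: GAG Glu / GAA Glu — synonymous.
Codon 7: UCA Ser / GUU Val — nonsynonymous.
Synonymous differences: 1.

1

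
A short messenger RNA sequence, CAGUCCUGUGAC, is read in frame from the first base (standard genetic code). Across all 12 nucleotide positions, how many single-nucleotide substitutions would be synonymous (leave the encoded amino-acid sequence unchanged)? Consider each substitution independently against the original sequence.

Codon 1 (CAG, Gln): 1 synonymous substitution.
Codon 2 (UCC, Ser): 3 synonymous substitutions.
Codon 3 (UGU, Cys): 1 synonymous substitution.
Codon 4 (GAC, Asp): 1 synonymous substitution.
Total: 1 + 3 + 1 + 1 = 6.

6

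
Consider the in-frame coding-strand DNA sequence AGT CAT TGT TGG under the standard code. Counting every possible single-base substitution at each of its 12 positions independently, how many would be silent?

3

Codon 1 (AGT, Ser): 1 synonymous substitution.
Codon 2 (CAT, His): 1 synonymous substitution.
Codon 3 (TGT, Cys): 1 synonymous substitution.
Codon 4 (TGG, Trp): 0 synonymous substitutions.
Total: 1 + 1 + 1 + 0 = 3.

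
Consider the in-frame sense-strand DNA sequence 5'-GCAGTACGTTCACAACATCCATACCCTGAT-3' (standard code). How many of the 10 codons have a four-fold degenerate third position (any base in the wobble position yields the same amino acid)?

6

Codon 1 GCA (Ala): third position 4-fold.
Codon 2 GTA (Val): third position 4-fold.
Codon 3 CGT (Arg): third position 4-fold.
Codon 4 TCA (Ser): third position 4-fold.
Codon 5 CAA (Gln): third position 2-fold.
Codon 6 CAT (His): third position 2-fold.
Codon 7 CCA (Pro): third position 4-fold.
Codon 8 TAC (Tyr): third position 2-fold.
Codon 9 CCT (Pro): third position 4-fold.
Codon 10 GAT (Asp): third position 2-fold.
Four-fold degenerate third positions: 6.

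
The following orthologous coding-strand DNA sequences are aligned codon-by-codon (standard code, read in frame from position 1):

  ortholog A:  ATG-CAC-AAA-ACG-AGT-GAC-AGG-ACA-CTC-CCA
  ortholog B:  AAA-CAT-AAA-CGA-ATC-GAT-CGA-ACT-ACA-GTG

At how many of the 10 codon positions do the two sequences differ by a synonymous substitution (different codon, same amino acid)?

Codon 1: ATG Met / AAA Lys — nonsynonymous.
Codon 2: CAC His / CAT His — synonymous.
Codon 3: AAA Lys / AAA Lys — identical.
Codon 4: ACG Thr / CGA Arg — nonsynonymous.
Codon 5: AGT Ser / ATC Ile — nonsynonymous.
Codon 6: GAC Asp / GAT Asp — synonymous.
Codon 7: AGG Arg / CGA Arg — synonymous.
Codon 8: ACA Thr / ACT Thr — synonymous.
Codon 9: CTC Leu / ACA Thr — nonsynonymous.
Codon 10: CCA Pro / GTG Val — nonsynonymous.
Synonymous differences: 4.

4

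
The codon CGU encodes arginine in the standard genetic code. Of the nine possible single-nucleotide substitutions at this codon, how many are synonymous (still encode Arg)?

Position 1: none → 0 synonymous.
Position 2: none → 0 synonymous.
Position 3: CGC, CGA, CGG → 3 synonymous.
Total: 0 + 0 + 3 = 3.

3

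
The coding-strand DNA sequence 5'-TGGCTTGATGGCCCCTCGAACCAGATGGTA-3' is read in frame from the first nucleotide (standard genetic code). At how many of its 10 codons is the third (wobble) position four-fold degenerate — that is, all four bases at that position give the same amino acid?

Codon 1 TGG (Trp): third position 1-fold.
Codon 2 CTT (Leu): third position 4-fold.
Codon 3 GAT (Asp): third position 2-fold.
Codon 4 GGC (Gly): third position 4-fold.
Codon 5 CCC (Pro): third position 4-fold.
Codon 6 TCG (Ser): third position 4-fold.
Codon 7 AAC (Asn): third position 2-fold.
Codon 8 CAG (Gln): third position 2-fold.
Codon 9 ATG (Met): third position 1-fold.
Codon 10 GTA (Val): third position 4-fold.
Four-fold degenerate third positions: 5.

5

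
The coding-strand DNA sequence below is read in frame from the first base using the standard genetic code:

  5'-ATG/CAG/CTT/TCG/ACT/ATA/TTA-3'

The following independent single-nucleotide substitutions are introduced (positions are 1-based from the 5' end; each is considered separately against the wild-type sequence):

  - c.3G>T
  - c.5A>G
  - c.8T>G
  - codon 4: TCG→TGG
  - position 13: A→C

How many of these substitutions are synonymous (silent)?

Codon 1: ATG (Met) → ATT (Ile) — missense.
Codon 2: CAG (Gln) → CGG (Arg) — missense.
Codon 3: CTT (Leu) → CGT (Arg) — missense.
Codon 4: TCG (Ser) → TGG (Trp) — missense.
Codon 5: ACT (Thr) → CCT (Pro) — missense.
Synonymous: 0 of 5.

0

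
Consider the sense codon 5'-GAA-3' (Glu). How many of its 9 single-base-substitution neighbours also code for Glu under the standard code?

Position 1: none → 0 synonymous.
Position 2: none → 0 synonymous.
Position 3: GAG → 1 synonymous.
Total: 0 + 0 + 1 = 1.

1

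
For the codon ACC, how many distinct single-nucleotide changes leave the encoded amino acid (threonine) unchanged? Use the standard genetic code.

Position 1: none → 0 synonymous.
Position 2: none → 0 synonymous.
Position 3: ACT, ACA, ACG → 3 synonymous.
Total: 0 + 0 + 3 = 3.

3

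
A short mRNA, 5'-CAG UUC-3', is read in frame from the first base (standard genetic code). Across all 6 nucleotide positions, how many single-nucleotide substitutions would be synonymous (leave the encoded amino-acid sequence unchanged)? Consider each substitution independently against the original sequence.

Codon 1 (CAG, Gln): 1 synonymous substitution.
Codon 2 (UUC, Phe): 1 synonymous substitution.
Total: 1 + 1 = 2.

2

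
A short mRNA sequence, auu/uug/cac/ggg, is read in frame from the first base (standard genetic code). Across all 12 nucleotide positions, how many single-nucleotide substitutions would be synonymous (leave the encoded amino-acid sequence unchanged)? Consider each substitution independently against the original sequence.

8

Codon 1 (AUU, Ile): 2 synonymous substitutions.
Codon 2 (UUG, Leu): 2 synonymous substitutions.
Codon 3 (CAC, His): 1 synonymous substitution.
Codon 4 (GGG, Gly): 3 synonymous substitutions.
Total: 2 + 2 + 1 + 3 = 8.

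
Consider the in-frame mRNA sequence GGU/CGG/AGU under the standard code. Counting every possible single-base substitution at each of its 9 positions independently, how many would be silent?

Codon 1 (GGU, Gly): 3 synonymous substitutions.
Codon 2 (CGG, Arg): 4 synonymous substitutions.
Codon 3 (AGU, Ser): 1 synonymous substitution.
Total: 3 + 4 + 1 = 8.

8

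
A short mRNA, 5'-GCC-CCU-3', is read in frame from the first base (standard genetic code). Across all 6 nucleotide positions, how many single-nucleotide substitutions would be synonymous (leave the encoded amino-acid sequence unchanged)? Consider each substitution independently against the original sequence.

6

Codon 1 (GCC, Ala): 3 synonymous substitutions.
Codon 2 (CCU, Pro): 3 synonymous substitutions.
Total: 3 + 3 = 6.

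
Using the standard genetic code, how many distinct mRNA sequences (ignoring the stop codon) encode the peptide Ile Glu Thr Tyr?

48

Ile: 3 codons.
Glu: 2 codons.
Thr: 4 codons.
Tyr: 2 codons.
3 × 2 × 4 × 2 = 48.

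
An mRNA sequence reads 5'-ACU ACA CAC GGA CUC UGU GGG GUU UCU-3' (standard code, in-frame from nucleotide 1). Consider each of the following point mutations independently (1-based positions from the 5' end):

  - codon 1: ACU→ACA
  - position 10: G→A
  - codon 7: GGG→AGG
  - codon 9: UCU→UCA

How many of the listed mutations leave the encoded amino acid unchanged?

Codon 1: ACU (Thr) → ACA (Thr) — synonymous.
Codon 4: GGA (Gly) → AGA (Arg) — missense.
Codon 7: GGG (Gly) → AGG (Arg) — missense.
Codon 9: UCU (Ser) → UCA (Ser) — synonymous.
Synonymous: 2 of 4.

2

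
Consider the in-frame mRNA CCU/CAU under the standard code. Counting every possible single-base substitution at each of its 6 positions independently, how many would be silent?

4

Codon 1 (CCU, Pro): 3 synonymous substitutions.
Codon 2 (CAU, His): 1 synonymous substitution.
Total: 3 + 1 = 4.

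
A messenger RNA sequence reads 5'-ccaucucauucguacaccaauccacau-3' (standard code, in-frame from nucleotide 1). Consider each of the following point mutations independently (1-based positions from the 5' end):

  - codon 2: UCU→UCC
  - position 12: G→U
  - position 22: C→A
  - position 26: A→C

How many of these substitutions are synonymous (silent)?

2

Codon 2: UCU (Ser) → UCC (Ser) — synonymous.
Codon 4: UCG (Ser) → UCU (Ser) — synonymous.
Codon 8: CCA (Pro) → ACA (Thr) — missense.
Codon 9: CAU (His) → CCU (Pro) — missense.
Synonymous: 2 of 4.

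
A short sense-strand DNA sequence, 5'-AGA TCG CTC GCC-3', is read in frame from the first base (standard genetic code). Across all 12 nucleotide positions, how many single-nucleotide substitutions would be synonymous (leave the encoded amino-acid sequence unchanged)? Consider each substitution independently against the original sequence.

Codon 1 (AGA, Arg): 2 synonymous substitutions.
Codon 2 (TCG, Ser): 3 synonymous substitutions.
Codon 3 (CTC, Leu): 3 synonymous substitutions.
Codon 4 (GCC, Ala): 3 synonymous substitutions.
Total: 2 + 3 + 3 + 3 = 11.

11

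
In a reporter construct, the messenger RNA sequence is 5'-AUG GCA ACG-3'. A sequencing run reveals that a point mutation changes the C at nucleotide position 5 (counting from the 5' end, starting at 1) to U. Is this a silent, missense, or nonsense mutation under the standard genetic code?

Position 5 falls in codon 2: GCA → Ala.
After the substitution the codon is GUA → Val.
Ala ≠ Val, so this is a missense mutation.

missense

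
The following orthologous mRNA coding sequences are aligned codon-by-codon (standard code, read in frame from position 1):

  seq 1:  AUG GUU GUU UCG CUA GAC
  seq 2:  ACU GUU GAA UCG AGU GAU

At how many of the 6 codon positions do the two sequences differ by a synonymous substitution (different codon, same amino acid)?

Codon 1: AUG Met / ACU Thr — nonsynonymous.
Codon 2: GUU Val / GUU Val — identical.
Codon 3: GUU Val / GAA Glu — nonsynonymous.
Codon 4: UCG Ser / UCG Ser — identical.
Codon 5: CUA Leu / AGU Ser — nonsynonymous.
Codon 6: GAC Asp / GAU Asp — synonymous.
Synonymous differences: 1.

1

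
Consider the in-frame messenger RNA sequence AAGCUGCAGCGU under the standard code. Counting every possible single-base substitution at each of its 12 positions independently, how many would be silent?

9

Codon 1 (AAG, Lys): 1 synonymous substitution.
Codon 2 (CUG, Leu): 4 synonymous substitutions.
Codon 3 (CAG, Gln): 1 synonymous substitution.
Codon 4 (CGU, Arg): 3 synonymous substitutions.
Total: 1 + 4 + 1 + 3 = 9.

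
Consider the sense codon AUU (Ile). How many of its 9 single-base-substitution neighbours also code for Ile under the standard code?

Position 1: none → 0 synonymous.
Position 2: none → 0 synonymous.
Position 3: AUC, AUA → 2 synonymous.
Total: 0 + 0 + 2 = 2.

2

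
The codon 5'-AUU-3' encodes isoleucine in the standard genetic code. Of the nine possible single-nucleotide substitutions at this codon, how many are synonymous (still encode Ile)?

2

Position 1: none → 0 synonymous.
Position 2: none → 0 synonymous.
Position 3: AUC, AUA → 2 synonymous.
Total: 0 + 0 + 2 = 2.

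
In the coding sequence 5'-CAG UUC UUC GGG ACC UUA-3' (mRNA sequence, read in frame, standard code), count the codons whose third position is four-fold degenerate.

Codon 1 CAG (Gln): third position 2-fold.
Codon 2 UUC (Phe): third position 2-fold.
Codon 3 UUC (Phe): third position 2-fold.
Codon 4 GGG (Gly): third position 4-fold.
Codon 5 ACC (Thr): third position 4-fold.
Codon 6 UUA (Leu): third position 2-fold.
Four-fold degenerate third positions: 2.

2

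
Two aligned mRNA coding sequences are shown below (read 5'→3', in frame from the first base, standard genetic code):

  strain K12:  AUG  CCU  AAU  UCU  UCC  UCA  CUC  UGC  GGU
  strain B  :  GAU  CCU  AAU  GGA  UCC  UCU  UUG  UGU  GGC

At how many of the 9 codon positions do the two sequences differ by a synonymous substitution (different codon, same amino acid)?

4

Codon 1: AUG Met / GAU Asp — nonsynonymous.
Codon 2: CCU Pro / CCU Pro — identical.
Codon 3: AAU Asn / AAU Asn — identical.
Codon 4: UCU Ser / GGA Gly — nonsynonymous.
Codon 5: UCC Ser / UCC Ser — identical.
Codon 6: UCA Ser / UCU Ser — synonymous.
Codon 7: CUC Leu / UUG Leu — synonymous.
Codon 8: UGC Cys / UGU Cys — synonymous.
Codon 9: GGU Gly / GGC Gly — synonymous.
Synonymous differences: 4.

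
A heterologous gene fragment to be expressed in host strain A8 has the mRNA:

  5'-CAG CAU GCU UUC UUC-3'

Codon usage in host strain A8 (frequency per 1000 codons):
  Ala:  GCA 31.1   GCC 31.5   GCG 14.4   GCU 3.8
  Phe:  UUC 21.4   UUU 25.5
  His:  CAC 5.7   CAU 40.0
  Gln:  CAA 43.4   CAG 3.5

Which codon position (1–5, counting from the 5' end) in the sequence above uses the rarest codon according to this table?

1

Codon 1 CAG (Gln): 3.5 per 1000.
Codon 2 CAU (His): 40.0 per 1000.
Codon 3 GCU (Ala): 3.8 per 1000.
Codon 4 UUC (Phe): 21.4 per 1000.
Codon 5 UUC (Phe): 21.4 per 1000.
Lowest frequency is 3.5 at codon 1.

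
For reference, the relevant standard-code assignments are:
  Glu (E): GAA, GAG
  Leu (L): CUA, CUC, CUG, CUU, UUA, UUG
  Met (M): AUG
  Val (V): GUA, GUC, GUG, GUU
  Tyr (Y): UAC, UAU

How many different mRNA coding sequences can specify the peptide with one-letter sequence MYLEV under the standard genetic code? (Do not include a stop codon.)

Met: 1 codon.
Tyr: 2 codons.
Leu: 6 codons.
Glu: 2 codons.
Val: 4 codons.
1 × 2 × 6 × 2 × 4 = 96.

96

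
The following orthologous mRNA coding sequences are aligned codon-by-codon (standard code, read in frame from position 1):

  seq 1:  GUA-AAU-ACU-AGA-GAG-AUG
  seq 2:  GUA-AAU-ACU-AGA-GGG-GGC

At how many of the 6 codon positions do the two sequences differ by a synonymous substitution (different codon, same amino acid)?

0

Codon 1: GUA Val / GUA Val — identical.
Codon 2: AAU Asn / AAU Asn — identical.
Codon 3: ACU Thr / ACU Thr — identical.
Codon 4: AGA Arg / AGA Arg — identical.
Codon 5: GAG Glu / GGG Gly — nonsynonymous.
Codon 6: AUG Met / GGC Gly — nonsynonymous.
Synonymous differences: 0.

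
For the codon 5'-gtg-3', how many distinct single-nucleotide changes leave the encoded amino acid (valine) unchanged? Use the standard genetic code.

Position 1: none → 0 synonymous.
Position 2: none → 0 synonymous.
Position 3: GTT, GTC, GTA → 3 synonymous.
Total: 0 + 0 + 3 = 3.

3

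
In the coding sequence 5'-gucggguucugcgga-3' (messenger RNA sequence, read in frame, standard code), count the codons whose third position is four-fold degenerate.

3

Codon 1 GUC (Val): third position 4-fold.
Codon 2 GGG (Gly): third position 4-fold.
Codon 3 UUC (Phe): third position 2-fold.
Codon 4 UGC (Cys): third position 2-fold.
Codon 5 GGA (Gly): third position 4-fold.
Four-fold degenerate third positions: 3.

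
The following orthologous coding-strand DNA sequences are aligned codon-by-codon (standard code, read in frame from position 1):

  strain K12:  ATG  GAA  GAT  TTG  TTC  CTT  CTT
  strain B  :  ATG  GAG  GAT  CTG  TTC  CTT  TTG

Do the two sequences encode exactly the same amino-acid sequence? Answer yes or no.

Codon 1: ATG Met / ATG Met — identical.
Codon 2: GAA Glu / GAG Glu — synonymous.
Codon 3: GAT Asp / GAT Asp — identical.
Codon 4: TTG Leu / CTG Leu — synonymous.
Codon 5: TTC Phe / TTC Phe — identical.
Codon 6: CTT Leu / CTT Leu — identical.
Codon 7: CTT Leu / TTG Leu — synonymous.
Nonsynonymous differences: 0 → same protein.

yes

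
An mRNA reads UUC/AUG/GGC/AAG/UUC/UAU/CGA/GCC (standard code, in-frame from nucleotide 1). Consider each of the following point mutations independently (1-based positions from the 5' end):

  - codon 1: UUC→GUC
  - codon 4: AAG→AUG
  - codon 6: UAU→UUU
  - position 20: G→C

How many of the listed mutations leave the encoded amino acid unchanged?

0

Codon 1: UUC (Phe) → GUC (Val) — missense.
Codon 4: AAG (Lys) → AUG (Met) — missense.
Codon 6: UAU (Tyr) → UUU (Phe) — missense.
Codon 7: CGA (Arg) → CCA (Pro) — missense.
Synonymous: 0 of 4.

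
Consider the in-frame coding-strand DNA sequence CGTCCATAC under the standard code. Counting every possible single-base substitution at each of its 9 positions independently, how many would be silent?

Codon 1 (CGT, Arg): 3 synonymous substitutions.
Codon 2 (CCA, Pro): 3 synonymous substitutions.
Codon 3 (TAC, Tyr): 1 synonymous substitution.
Total: 3 + 3 + 1 = 7.

7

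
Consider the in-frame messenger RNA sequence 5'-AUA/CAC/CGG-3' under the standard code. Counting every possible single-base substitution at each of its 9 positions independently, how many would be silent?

7

Codon 1 (AUA, Ile): 2 synonymous substitutions.
Codon 2 (CAC, His): 1 synonymous substitution.
Codon 3 (CGG, Arg): 4 synonymous substitutions.
Total: 2 + 1 + 4 = 7.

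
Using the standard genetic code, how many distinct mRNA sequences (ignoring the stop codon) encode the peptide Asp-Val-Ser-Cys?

96

Asp: 2 codons.
Val: 4 codons.
Ser: 6 codons.
Cys: 2 codons.
2 × 4 × 6 × 2 = 96.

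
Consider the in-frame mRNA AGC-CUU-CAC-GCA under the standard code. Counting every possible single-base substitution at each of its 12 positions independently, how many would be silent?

8

Codon 1 (AGC, Ser): 1 synonymous substitution.
Codon 2 (CUU, Leu): 3 synonymous substitutions.
Codon 3 (CAC, His): 1 synonymous substitution.
Codon 4 (GCA, Ala): 3 synonymous substitutions.
Total: 1 + 3 + 1 + 3 = 8.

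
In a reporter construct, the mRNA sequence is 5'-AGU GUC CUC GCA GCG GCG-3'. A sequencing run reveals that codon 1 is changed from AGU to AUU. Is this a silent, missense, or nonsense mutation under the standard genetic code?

missense

Position 2 falls in codon 1: AGU → Ser.
After the substitution the codon is AUU → Ile.
Ser ≠ Ile, so this is a missense mutation.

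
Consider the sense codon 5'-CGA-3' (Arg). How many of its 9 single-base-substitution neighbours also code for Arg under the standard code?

Position 1: AGA → 1 synonymous.
Position 2: none → 0 synonymous.
Position 3: CGU, CGC, CGG → 3 synonymous.
Total: 1 + 0 + 3 = 4.

4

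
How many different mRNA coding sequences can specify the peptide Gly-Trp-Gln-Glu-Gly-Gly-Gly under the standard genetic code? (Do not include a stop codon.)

1024

Gly: 4 codons.
Trp: 1 codon.
Gln: 2 codons.
Glu: 2 codons.
Gly: 4 codons.
Gly: 4 codons.
Gly: 4 codons.
4 × 1 × 2 × 2 × 4 × 4 × 4 = 1024.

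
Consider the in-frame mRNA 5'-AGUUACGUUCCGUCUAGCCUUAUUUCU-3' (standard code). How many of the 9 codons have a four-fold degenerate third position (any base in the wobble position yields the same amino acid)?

5

Codon 1 AGU (Ser): third position 2-fold.
Codon 2 UAC (Tyr): third position 2-fold.
Codon 3 GUU (Val): third position 4-fold.
Codon 4 CCG (Pro): third position 4-fold.
Codon 5 UCU (Ser): third position 4-fold.
Codon 6 AGC (Ser): third position 2-fold.
Codon 7 CUU (Leu): third position 4-fold.
Codon 8 AUU (Ile): third position 3-fold.
Codon 9 UCU (Ser): third position 4-fold.
Four-fold degenerate third positions: 5.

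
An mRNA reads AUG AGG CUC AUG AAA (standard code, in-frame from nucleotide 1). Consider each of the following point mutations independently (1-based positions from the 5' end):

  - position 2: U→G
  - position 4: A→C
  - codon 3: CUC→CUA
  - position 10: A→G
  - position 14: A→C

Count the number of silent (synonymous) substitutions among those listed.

Codon 1: AUG (Met) → AGG (Arg) — missense.
Codon 2: AGG (Arg) → CGG (Arg) — synonymous.
Codon 3: CUC (Leu) → CUA (Leu) — synonymous.
Codon 4: AUG (Met) → GUG (Val) — missense.
Codon 5: AAA (Lys) → ACA (Thr) — missense.
Synonymous: 2 of 5.

2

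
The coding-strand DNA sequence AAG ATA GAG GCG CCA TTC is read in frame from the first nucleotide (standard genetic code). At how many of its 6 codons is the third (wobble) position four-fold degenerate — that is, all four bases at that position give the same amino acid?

2

Codon 1 AAG (Lys): third position 2-fold.
Codon 2 ATA (Ile): third position 3-fold.
Codon 3 GAG (Glu): third position 2-fold.
Codon 4 GCG (Ala): third position 4-fold.
Codon 5 CCA (Pro): third position 4-fold.
Codon 6 TTC (Phe): third position 2-fold.
Four-fold degenerate third positions: 2.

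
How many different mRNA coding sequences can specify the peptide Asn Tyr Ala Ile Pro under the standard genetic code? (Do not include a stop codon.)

192

Asn: 2 codons.
Tyr: 2 codons.
Ala: 4 codons.
Ile: 3 codons.
Pro: 4 codons.
2 × 2 × 4 × 3 × 4 = 192.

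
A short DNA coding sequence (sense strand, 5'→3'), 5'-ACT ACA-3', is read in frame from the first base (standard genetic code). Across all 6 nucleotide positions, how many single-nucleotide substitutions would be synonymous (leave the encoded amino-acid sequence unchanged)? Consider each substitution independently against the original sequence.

Codon 1 (ACT, Thr): 3 synonymous substitutions.
Codon 2 (ACA, Thr): 3 synonymous substitutions.
Total: 3 + 3 = 6.

6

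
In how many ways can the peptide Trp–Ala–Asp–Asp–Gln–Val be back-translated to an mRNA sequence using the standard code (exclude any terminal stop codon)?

Trp: 1 codon.
Ala: 4 codons.
Asp: 2 codons.
Asp: 2 codons.
Gln: 2 codons.
Val: 4 codons.
1 × 4 × 2 × 2 × 2 × 4 = 128.

128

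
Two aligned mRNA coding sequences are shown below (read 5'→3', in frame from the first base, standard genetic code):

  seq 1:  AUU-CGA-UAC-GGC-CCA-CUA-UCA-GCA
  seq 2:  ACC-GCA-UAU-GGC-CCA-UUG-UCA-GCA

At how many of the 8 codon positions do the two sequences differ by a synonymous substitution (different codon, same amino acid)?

2

Codon 1: AUU Ile / ACC Thr — nonsynonymous.
Codon 2: CGA Arg / GCA Ala — nonsynonymous.
Codon 3: UAC Tyr / UAU Tyr — synonymous.
Codon 4: GGC Gly / GGC Gly — identical.
Codon 5: CCA Pro / CCA Pro — identical.
Codon 6: CUA Leu / UUG Leu — synonymous.
Codon 7: UCA Ser / UCA Ser — identical.
Codon 8: GCA Ala / GCA Ala — identical.
Synonymous differences: 2.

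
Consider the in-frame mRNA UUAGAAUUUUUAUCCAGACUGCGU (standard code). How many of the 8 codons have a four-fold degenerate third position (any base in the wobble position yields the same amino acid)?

Codon 1 UUA (Leu): third position 2-fold.
Codon 2 GAA (Glu): third position 2-fold.
Codon 3 UUU (Phe): third position 2-fold.
Codon 4 UUA (Leu): third position 2-fold.
Codon 5 UCC (Ser): third position 4-fold.
Codon 6 AGA (Arg): third position 2-fold.
Codon 7 CUG (Leu): third position 4-fold.
Codon 8 CGU (Arg): third position 4-fold.
Four-fold degenerate third positions: 3.

3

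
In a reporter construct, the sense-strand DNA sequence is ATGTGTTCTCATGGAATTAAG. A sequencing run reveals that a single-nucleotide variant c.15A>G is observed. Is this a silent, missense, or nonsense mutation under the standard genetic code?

Position 15 falls in codon 5: GGA → Gly.
After the substitution the codon is GGG → Gly.
Both encode Gly, so the change is synonymous.

silent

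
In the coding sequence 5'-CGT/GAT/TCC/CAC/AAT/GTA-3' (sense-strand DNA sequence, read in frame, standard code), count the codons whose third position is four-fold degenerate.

3

Codon 1 CGT (Arg): third position 4-fold.
Codon 2 GAT (Asp): third position 2-fold.
Codon 3 TCC (Ser): third position 4-fold.
Codon 4 CAC (His): third position 2-fold.
Codon 5 AAT (Asn): third position 2-fold.
Codon 6 GTA (Val): third position 4-fold.
Four-fold degenerate third positions: 3.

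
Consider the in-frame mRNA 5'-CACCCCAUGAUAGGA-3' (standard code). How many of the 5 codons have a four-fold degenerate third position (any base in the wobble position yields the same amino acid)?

2

Codon 1 CAC (His): third position 2-fold.
Codon 2 CCC (Pro): third position 4-fold.
Codon 3 AUG (Met): third position 1-fold.
Codon 4 AUA (Ile): third position 3-fold.
Codon 5 GGA (Gly): third position 4-fold.
Four-fold degenerate third positions: 2.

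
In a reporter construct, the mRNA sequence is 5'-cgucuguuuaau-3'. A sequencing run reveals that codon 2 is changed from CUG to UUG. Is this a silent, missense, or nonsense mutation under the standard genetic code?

silent

Position 4 falls in codon 2: CUG → Leu.
After the substitution the codon is UUG → Leu.
Both encode Leu, so the change is synonymous.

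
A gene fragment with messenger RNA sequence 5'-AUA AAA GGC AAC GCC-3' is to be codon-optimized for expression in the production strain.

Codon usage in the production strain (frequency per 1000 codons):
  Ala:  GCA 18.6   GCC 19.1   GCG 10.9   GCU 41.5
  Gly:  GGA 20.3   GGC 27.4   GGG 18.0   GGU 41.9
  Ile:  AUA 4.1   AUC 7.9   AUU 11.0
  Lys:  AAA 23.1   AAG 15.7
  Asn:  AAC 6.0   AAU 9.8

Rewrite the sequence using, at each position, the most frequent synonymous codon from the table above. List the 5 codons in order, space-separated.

AUU AAA GGU AAU GCU

Codon 1 (Ile): best is AUU at 11.0.
Codon 2 (Lys): best is AAA at 23.1.
Codon 3 (Gly): best is GGU at 41.9.
Codon 4 (Asn): best is AAU at 9.8.
Codon 5 (Ala): best is GCU at 41.5.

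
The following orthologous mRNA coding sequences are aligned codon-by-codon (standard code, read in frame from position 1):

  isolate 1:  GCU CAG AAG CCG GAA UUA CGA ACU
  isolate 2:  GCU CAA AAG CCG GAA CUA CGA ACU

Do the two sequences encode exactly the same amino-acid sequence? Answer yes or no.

yes

Codon 1: GCU Ala / GCU Ala — identical.
Codon 2: CAG Gln / CAA Gln — synonymous.
Codon 3: AAG Lys / AAG Lys — identical.
Codon 4: CCG Pro / CCG Pro — identical.
Codon 5: GAA Glu / GAA Glu — identical.
Codon 6: UUA Leu / CUA Leu — synonymous.
Codon 7: CGA Arg / CGA Arg — identical.
Codon 8: ACU Thr / ACU Thr — identical.
Nonsynonymous differences: 0 → same protein.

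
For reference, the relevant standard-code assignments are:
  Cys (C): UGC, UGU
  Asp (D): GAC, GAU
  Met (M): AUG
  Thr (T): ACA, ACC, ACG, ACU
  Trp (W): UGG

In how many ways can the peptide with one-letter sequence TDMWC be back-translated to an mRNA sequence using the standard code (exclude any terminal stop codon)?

16

Thr: 4 codons.
Asp: 2 codons.
Met: 1 codon.
Trp: 1 codon.
Cys: 2 codons.
4 × 2 × 1 × 1 × 2 = 16.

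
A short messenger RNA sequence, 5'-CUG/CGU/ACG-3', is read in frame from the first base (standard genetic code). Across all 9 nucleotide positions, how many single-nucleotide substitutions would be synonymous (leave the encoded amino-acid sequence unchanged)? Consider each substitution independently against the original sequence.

Codon 1 (CUG, Leu): 4 synonymous substitutions.
Codon 2 (CGU, Arg): 3 synonymous substitutions.
Codon 3 (ACG, Thr): 3 synonymous substitutions.
Total: 4 + 3 + 3 = 10.

10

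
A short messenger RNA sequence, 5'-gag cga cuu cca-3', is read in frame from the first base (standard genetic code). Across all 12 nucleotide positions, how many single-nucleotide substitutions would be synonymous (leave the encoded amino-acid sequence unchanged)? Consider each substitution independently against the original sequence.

11

Codon 1 (GAG, Glu): 1 synonymous substitution.
Codon 2 (CGA, Arg): 4 synonymous substitutions.
Codon 3 (CUU, Leu): 3 synonymous substitutions.
Codon 4 (CCA, Pro): 3 synonymous substitutions.
Total: 1 + 4 + 3 + 3 = 11.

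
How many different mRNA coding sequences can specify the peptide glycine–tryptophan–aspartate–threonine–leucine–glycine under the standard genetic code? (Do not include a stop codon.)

Gly: 4 codons.
Trp: 1 codon.
Asp: 2 codons.
Thr: 4 codons.
Leu: 6 codons.
Gly: 4 codons.
4 × 1 × 2 × 4 × 6 × 4 = 768.

768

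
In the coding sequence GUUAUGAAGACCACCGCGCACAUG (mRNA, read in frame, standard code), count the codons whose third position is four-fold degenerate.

4

Codon 1 GUU (Val): third position 4-fold.
Codon 2 AUG (Met): third position 1-fold.
Codon 3 AAG (Lys): third position 2-fold.
Codon 4 ACC (Thr): third position 4-fold.
Codon 5 ACC (Thr): third position 4-fold.
Codon 6 GCG (Ala): third position 4-fold.
Codon 7 CAC (His): third position 2-fold.
Codon 8 AUG (Met): third position 1-fold.
Four-fold degenerate third positions: 4.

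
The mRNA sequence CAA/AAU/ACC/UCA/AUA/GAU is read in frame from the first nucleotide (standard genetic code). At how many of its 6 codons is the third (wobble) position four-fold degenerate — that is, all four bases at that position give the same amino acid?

2

Codon 1 CAA (Gln): third position 2-fold.
Codon 2 AAU (Asn): third position 2-fold.
Codon 3 ACC (Thr): third position 4-fold.
Codon 4 UCA (Ser): third position 4-fold.
Codon 5 AUA (Ile): third position 3-fold.
Codon 6 GAU (Asp): third position 2-fold.
Four-fold degenerate third positions: 2.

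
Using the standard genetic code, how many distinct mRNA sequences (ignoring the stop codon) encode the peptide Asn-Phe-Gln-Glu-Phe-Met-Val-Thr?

512

Asn: 2 codons.
Phe: 2 codons.
Gln: 2 codons.
Glu: 2 codons.
Phe: 2 codons.
Met: 1 codon.
Val: 4 codons.
Thr: 4 codons.
2 × 2 × 2 × 2 × 2 × 1 × 4 × 4 = 512.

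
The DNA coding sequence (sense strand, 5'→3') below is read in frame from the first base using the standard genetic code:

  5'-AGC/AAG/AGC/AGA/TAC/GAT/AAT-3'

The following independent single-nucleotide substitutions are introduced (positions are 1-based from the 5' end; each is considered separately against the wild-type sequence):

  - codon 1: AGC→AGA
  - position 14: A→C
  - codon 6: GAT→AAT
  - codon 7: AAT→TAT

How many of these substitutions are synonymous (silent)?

Codon 1: AGC (Ser) → AGA (Arg) — missense.
Codon 5: TAC (Tyr) → TCC (Ser) — missense.
Codon 6: GAT (Asp) → AAT (Asn) — missense.
Codon 7: AAT (Asn) → TAT (Tyr) — missense.
Synonymous: 0 of 4.

0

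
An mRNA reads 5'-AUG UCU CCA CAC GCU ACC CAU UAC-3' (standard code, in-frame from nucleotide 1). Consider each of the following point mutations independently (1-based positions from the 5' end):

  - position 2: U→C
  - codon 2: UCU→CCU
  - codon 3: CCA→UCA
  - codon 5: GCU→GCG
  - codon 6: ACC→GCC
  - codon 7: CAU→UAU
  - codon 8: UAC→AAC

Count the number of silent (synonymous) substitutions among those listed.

Codon 1: AUG (Met) → ACG (Thr) — missense.
Codon 2: UCU (Ser) → CCU (Pro) — missense.
Codon 3: CCA (Pro) → UCA (Ser) — missense.
Codon 5: GCU (Ala) → GCG (Ala) — synonymous.
Codon 6: ACC (Thr) → GCC (Ala) — missense.
Codon 7: CAU (His) → UAU (Tyr) — missense.
Codon 8: UAC (Tyr) → AAC (Asn) — missense.
Synonymous: 1 of 7.

1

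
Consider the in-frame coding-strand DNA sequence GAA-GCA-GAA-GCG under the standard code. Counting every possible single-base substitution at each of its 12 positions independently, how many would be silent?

8

Codon 1 (GAA, Glu): 1 synonymous substitution.
Codon 2 (GCA, Ala): 3 synonymous substitutions.
Codon 3 (GAA, Glu): 1 synonymous substitution.
Codon 4 (GCG, Ala): 3 synonymous substitutions.
Total: 1 + 3 + 1 + 3 = 8.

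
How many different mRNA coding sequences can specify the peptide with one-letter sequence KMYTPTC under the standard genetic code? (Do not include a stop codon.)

Lys: 2 codons.
Met: 1 codon.
Tyr: 2 codons.
Thr: 4 codons.
Pro: 4 codons.
Thr: 4 codons.
Cys: 2 codons.
2 × 1 × 2 × 4 × 4 × 4 × 2 = 512.

512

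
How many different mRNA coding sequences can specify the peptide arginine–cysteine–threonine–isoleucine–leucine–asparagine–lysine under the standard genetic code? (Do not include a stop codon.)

3456

Arg: 6 codons.
Cys: 2 codons.
Thr: 4 codons.
Ile: 3 codons.
Leu: 6 codons.
Asn: 2 codons.
Lys: 2 codons.
6 × 2 × 4 × 3 × 6 × 2 × 2 = 3456.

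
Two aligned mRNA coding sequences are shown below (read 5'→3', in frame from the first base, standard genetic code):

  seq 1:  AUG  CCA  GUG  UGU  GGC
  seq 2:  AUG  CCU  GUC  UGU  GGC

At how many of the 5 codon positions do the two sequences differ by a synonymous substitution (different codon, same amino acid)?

2

Codon 1: AUG Met / AUG Met — identical.
Codon 2: CCA Pro / CCU Pro — synonymous.
Codon 3: GUG Val / GUC Val — synonymous.
Codon 4: UGU Cys / UGU Cys — identical.
Codon 5: GGC Gly / GGC Gly — identical.
Synonymous differences: 2.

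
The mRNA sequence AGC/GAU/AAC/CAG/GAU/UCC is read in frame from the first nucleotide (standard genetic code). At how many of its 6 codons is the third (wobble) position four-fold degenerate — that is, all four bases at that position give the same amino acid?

1

Codon 1 AGC (Ser): third position 2-fold.
Codon 2 GAU (Asp): third position 2-fold.
Codon 3 AAC (Asn): third position 2-fold.
Codon 4 CAG (Gln): third position 2-fold.
Codon 5 GAU (Asp): third position 2-fold.
Codon 6 UCC (Ser): third position 4-fold.
Four-fold degenerate third positions: 1.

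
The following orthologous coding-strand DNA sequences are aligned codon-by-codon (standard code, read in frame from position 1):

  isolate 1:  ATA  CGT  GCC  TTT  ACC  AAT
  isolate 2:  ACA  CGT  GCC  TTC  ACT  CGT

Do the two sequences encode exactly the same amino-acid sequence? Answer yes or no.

no

Codon 1: ATA Ile / ACA Thr — nonsynonymous.
Codon 2: CGT Arg / CGT Arg — identical.
Codon 3: GCC Ala / GCC Ala — identical.
Codon 4: TTT Phe / TTC Phe — synonymous.
Codon 5: ACC Thr / ACT Thr — synonymous.
Codon 6: AAT Asn / CGT Arg — nonsynonymous.
Nonsynonymous differences: 2 → different protein.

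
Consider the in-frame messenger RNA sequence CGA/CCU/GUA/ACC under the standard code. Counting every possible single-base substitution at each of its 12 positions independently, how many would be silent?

Codon 1 (CGA, Arg): 4 synonymous substitutions.
Codon 2 (CCU, Pro): 3 synonymous substitutions.
Codon 3 (GUA, Val): 3 synonymous substitutions.
Codon 4 (ACC, Thr): 3 synonymous substitutions.
Total: 4 + 3 + 3 + 3 = 13.

13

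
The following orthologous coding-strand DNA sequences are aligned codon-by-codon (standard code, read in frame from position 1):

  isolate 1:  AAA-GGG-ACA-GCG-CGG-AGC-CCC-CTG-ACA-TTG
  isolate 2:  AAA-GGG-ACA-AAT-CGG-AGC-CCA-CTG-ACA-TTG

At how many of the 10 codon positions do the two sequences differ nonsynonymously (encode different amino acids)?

1

Codon 1: AAA Lys / AAA Lys — identical.
Codon 2: GGG Gly / GGG Gly — identical.
Codon 3: ACA Thr / ACA Thr — identical.
Codon 4: GCG Ala / AAT Asn — nonsynonymous.
Codon 5: CGG Arg / CGG Arg — identical.
Codon 6: AGC Ser / AGC Ser — identical.
Codon 7: CCC Pro / CCA Pro — synonymous.
Codon 8: CTG Leu / CTG Leu — identical.
Codon 9: ACA Thr / ACA Thr — identical.
Codon 10: TTG Leu / TTG Leu — identical.
Nonsynonymous differences: 1.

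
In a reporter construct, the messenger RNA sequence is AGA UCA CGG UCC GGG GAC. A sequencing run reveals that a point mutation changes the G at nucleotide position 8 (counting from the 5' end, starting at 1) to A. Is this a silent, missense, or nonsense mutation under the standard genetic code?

missense

Position 8 falls in codon 3: CGG → Arg.
After the substitution the codon is CAG → Gln.
Arg ≠ Gln, so this is a missense mutation.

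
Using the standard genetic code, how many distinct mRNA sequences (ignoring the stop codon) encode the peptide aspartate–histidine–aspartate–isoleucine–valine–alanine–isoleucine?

Asp: 2 codons.
His: 2 codons.
Asp: 2 codons.
Ile: 3 codons.
Val: 4 codons.
Ala: 4 codons.
Ile: 3 codons.
2 × 2 × 2 × 3 × 4 × 4 × 3 = 1152.

1152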